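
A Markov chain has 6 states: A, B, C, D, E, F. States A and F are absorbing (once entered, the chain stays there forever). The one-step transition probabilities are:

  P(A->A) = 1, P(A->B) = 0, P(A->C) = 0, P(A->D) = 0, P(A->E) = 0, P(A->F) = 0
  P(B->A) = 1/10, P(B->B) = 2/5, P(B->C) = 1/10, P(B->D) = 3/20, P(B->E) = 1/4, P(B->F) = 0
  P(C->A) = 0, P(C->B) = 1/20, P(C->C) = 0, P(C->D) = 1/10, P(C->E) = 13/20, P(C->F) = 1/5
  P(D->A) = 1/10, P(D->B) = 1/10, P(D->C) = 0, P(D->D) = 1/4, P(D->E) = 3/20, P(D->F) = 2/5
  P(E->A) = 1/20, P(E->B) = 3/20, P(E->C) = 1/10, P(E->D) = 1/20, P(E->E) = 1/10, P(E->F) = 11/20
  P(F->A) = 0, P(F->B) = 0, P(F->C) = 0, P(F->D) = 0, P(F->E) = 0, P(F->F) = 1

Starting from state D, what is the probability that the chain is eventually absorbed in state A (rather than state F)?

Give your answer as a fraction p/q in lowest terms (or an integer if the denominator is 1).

Answer: 703/3562

Derivation:
Let a_i = P(absorbed in A | start in state i).
Boundary conditions: a_A = 1, a_F = 0.
For each transient state i, a_i = sum_j P(i->j) * a_j:
  a_B = 1/10*a_A + 2/5*a_B + 1/10*a_C + 3/20*a_D + 1/4*a_E + 0*a_F
  a_C = 0*a_A + 1/20*a_B + 0*a_C + 1/10*a_D + 13/20*a_E + 1/5*a_F
  a_D = 1/10*a_A + 1/10*a_B + 0*a_C + 1/4*a_D + 3/20*a_E + 2/5*a_F
  a_E = 1/20*a_A + 3/20*a_B + 1/10*a_C + 1/20*a_D + 1/10*a_E + 11/20*a_F

Substituting a_A = 1 and a_F = 0, rearrange to (I - Q) a = r where r[i] = P(i -> A):
  [3/5, -1/10, -3/20, -1/4] . (a_B, a_C, a_D, a_E) = 1/10
  [-1/20, 1, -1/10, -13/20] . (a_B, a_C, a_D, a_E) = 0
  [-1/10, 0, 3/4, -3/20] . (a_B, a_C, a_D, a_E) = 1/10
  [-3/20, -1/10, -1/20, 9/10] . (a_B, a_C, a_D, a_E) = 1/20

Solving yields:
  a_B = 7199/24934
  a_C = 2921/24934
  a_D = 703/3562
  a_E = 3183/24934

Starting state is D, so the absorption probability is a_D = 703/3562.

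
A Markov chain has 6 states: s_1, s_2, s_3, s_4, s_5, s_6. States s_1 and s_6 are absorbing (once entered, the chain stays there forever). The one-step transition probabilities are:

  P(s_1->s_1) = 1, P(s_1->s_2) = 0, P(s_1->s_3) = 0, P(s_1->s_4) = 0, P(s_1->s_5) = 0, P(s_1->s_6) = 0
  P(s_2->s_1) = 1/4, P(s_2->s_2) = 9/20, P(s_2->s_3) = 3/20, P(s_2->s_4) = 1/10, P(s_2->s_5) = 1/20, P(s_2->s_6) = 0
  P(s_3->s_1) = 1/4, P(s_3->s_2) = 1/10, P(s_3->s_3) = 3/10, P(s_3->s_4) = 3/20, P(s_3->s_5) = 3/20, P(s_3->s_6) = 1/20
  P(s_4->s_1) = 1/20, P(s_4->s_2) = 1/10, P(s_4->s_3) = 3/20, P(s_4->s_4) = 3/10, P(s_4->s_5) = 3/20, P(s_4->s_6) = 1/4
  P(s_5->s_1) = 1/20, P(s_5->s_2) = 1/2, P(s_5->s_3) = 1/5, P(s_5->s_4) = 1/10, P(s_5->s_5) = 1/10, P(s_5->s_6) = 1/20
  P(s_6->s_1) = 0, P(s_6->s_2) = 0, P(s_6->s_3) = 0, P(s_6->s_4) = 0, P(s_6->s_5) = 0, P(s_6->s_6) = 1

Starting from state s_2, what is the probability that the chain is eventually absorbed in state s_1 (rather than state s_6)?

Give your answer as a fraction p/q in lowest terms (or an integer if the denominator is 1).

Answer: 10551/12988

Derivation:
Let a_i = P(absorbed in s_1 | start in state i).
Boundary conditions: a_s_1 = 1, a_s_6 = 0.
For each transient state i, a_i = sum_j P(i->j) * a_j:
  a_s_2 = 1/4*a_s_1 + 9/20*a_s_2 + 3/20*a_s_3 + 1/10*a_s_4 + 1/20*a_s_5 + 0*a_s_6
  a_s_3 = 1/4*a_s_1 + 1/10*a_s_2 + 3/10*a_s_3 + 3/20*a_s_4 + 3/20*a_s_5 + 1/20*a_s_6
  a_s_4 = 1/20*a_s_1 + 1/10*a_s_2 + 3/20*a_s_3 + 3/10*a_s_4 + 3/20*a_s_5 + 1/4*a_s_6
  a_s_5 = 1/20*a_s_1 + 1/2*a_s_2 + 1/5*a_s_3 + 1/10*a_s_4 + 1/10*a_s_5 + 1/20*a_s_6

Substituting a_s_1 = 1 and a_s_6 = 0, rearrange to (I - Q) a = r where r[i] = P(i -> s_1):
  [11/20, -3/20, -1/10, -1/20] . (a_s_2, a_s_3, a_s_4, a_s_5) = 1/4
  [-1/10, 7/10, -3/20, -3/20] . (a_s_2, a_s_3, a_s_4, a_s_5) = 1/4
  [-1/10, -3/20, 7/10, -3/20] . (a_s_2, a_s_3, a_s_4, a_s_5) = 1/20
  [-1/2, -1/5, -1/10, 9/10] . (a_s_2, a_s_3, a_s_4, a_s_5) = 1/20

Solving yields:
  a_s_2 = 10551/12988
  a_s_3 = 19121/25976
  a_s_4 = 13009/25976
  a_s_5 = 18861/25976

Starting state is s_2, so the absorption probability is a_s_2 = 10551/12988.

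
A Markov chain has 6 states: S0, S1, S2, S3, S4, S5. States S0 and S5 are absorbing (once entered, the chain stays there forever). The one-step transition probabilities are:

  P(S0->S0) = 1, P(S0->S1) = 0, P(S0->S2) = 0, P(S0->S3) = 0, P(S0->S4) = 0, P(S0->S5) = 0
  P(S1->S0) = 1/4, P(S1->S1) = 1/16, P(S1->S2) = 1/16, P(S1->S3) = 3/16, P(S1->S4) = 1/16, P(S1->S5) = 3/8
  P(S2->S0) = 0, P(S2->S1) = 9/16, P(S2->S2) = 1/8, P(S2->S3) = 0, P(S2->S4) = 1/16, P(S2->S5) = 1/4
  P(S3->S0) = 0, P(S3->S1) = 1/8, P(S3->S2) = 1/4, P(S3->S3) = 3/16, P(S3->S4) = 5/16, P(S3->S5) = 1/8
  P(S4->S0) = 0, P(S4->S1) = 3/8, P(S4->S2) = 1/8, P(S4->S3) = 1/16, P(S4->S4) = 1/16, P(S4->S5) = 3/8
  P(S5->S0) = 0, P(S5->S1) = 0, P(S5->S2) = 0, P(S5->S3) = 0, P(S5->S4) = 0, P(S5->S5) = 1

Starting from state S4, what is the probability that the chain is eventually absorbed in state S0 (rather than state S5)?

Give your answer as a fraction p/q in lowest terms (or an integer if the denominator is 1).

Let a_i = P(absorbed in S0 | start in state i).
Boundary conditions: a_S0 = 1, a_S5 = 0.
For each transient state i, a_i = sum_j P(i->j) * a_j:
  a_S1 = 1/4*a_S0 + 1/16*a_S1 + 1/16*a_S2 + 3/16*a_S3 + 1/16*a_S4 + 3/8*a_S5
  a_S2 = 0*a_S0 + 9/16*a_S1 + 1/8*a_S2 + 0*a_S3 + 1/16*a_S4 + 1/4*a_S5
  a_S3 = 0*a_S0 + 1/8*a_S1 + 1/4*a_S2 + 3/16*a_S3 + 5/16*a_S4 + 1/8*a_S5
  a_S4 = 0*a_S0 + 3/8*a_S1 + 1/8*a_S2 + 1/16*a_S3 + 1/16*a_S4 + 3/8*a_S5

Substituting a_S0 = 1 and a_S5 = 0, rearrange to (I - Q) a = r where r[i] = P(i -> S0):
  [15/16, -1/16, -3/16, -1/16] . (a_S1, a_S2, a_S3, a_S4) = 1/4
  [-9/16, 7/8, 0, -1/16] . (a_S1, a_S2, a_S3, a_S4) = 0
  [-1/8, -1/4, 13/16, -5/16] . (a_S1, a_S2, a_S3, a_S4) = 0
  [-3/8, -1/8, -1/16, 15/16] . (a_S1, a_S2, a_S3, a_S4) = 0

Solving yields:
  a_S1 = 263/795
  a_S2 = 179/795
  a_S3 = 149/795
  a_S4 = 139/795

Starting state is S4, so the absorption probability is a_S4 = 139/795.

Answer: 139/795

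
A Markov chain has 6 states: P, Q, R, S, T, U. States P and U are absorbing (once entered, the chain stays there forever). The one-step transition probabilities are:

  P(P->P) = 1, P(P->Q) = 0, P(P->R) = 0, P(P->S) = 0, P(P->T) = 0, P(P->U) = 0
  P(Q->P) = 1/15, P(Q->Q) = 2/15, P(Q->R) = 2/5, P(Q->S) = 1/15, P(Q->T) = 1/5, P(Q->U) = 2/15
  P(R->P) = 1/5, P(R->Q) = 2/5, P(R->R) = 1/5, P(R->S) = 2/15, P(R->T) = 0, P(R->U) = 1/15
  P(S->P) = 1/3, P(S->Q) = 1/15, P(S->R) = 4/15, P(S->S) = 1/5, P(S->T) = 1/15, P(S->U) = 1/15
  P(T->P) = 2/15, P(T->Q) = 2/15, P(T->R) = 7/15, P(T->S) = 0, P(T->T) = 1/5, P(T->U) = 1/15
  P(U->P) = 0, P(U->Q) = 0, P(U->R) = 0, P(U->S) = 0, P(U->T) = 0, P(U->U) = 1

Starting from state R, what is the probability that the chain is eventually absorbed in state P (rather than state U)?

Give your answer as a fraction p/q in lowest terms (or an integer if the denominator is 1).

Answer: 4309/6407

Derivation:
Let a_i = P(absorbed in P | start in state i).
Boundary conditions: a_P = 1, a_U = 0.
For each transient state i, a_i = sum_j P(i->j) * a_j:
  a_Q = 1/15*a_P + 2/15*a_Q + 2/5*a_R + 1/15*a_S + 1/5*a_T + 2/15*a_U
  a_R = 1/5*a_P + 2/5*a_Q + 1/5*a_R + 2/15*a_S + 0*a_T + 1/15*a_U
  a_S = 1/3*a_P + 1/15*a_Q + 4/15*a_R + 1/5*a_S + 1/15*a_T + 1/15*a_U
  a_T = 2/15*a_P + 2/15*a_Q + 7/15*a_R + 0*a_S + 1/5*a_T + 1/15*a_U

Substituting a_P = 1 and a_U = 0, rearrange to (I - Q) a = r where r[i] = P(i -> P):
  [13/15, -2/5, -1/15, -1/5] . (a_Q, a_R, a_S, a_T) = 1/15
  [-2/5, 4/5, -2/15, 0] . (a_Q, a_R, a_S, a_T) = 1/5
  [-1/15, -4/15, 4/5, -1/15] . (a_Q, a_R, a_S, a_T) = 1/3
  [-2/15, -7/15, 0, 4/5] . (a_Q, a_R, a_S, a_T) = 2/15

Solving yields:
  a_Q = 7645/12814
  a_R = 4309/6407
  a_S = 4776/6407
  a_T = 8437/12814

Starting state is R, so the absorption probability is a_R = 4309/6407.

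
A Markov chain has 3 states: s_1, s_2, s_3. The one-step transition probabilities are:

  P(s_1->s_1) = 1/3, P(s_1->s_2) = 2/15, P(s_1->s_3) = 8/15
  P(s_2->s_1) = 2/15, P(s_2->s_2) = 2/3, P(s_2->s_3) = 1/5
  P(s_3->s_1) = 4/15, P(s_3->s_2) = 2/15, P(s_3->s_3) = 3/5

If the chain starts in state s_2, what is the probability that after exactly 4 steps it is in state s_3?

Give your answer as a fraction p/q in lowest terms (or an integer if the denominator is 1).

Computing P^4 by repeated multiplication:
P^1 =
  s_1: [1/3, 2/15, 8/15]
  s_2: [2/15, 2/3, 1/5]
  s_3: [4/15, 2/15, 3/5]
P^2 =
  s_1: [61/225, 46/225, 118/225]
  s_2: [14/75, 22/45, 73/225]
  s_3: [4/15, 46/225, 119/225]
P^3 =
  s_1: [869/3375, 818/3375, 1688/3375]
  s_2: [722/3375, 266/675, 49/125]
  s_3: [868/3375, 818/3375, 563/1125]
P^4 =
  s_1: [12733/50625, 13294/50625, 24598/50625]
  s_2: [3854/16875, 3478/10125, 21673/50625]
  s_3: [4244/16875, 13294/50625, 24599/50625]

(P^4)[s_2 -> s_3] = 21673/50625

Answer: 21673/50625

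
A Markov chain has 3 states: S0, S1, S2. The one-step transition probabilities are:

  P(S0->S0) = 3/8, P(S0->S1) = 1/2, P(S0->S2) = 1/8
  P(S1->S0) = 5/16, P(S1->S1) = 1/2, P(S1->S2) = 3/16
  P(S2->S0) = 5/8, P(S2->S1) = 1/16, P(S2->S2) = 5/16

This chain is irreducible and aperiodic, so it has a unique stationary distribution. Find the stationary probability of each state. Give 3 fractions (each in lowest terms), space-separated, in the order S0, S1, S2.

Answer: 17/43 18/43 8/43

Derivation:
The stationary distribution satisfies pi = pi * P, i.e.:
  pi_S0 = 3/8*pi_S0 + 5/16*pi_S1 + 5/8*pi_S2
  pi_S1 = 1/2*pi_S0 + 1/2*pi_S1 + 1/16*pi_S2
  pi_S2 = 1/8*pi_S0 + 3/16*pi_S1 + 5/16*pi_S2
with normalization: pi_S0 + pi_S1 + pi_S2 = 1.

Using the first 2 balance equations plus normalization, the linear system A*pi = b is:
  [-5/8, 5/16, 5/8] . pi = 0
  [1/2, -1/2, 1/16] . pi = 0
  [1, 1, 1] . pi = 1

Solving yields:
  pi_S0 = 17/43
  pi_S1 = 18/43
  pi_S2 = 8/43

Verification (pi * P):
  17/43*3/8 + 18/43*5/16 + 8/43*5/8 = 17/43 = pi_S0  (ok)
  17/43*1/2 + 18/43*1/2 + 8/43*1/16 = 18/43 = pi_S1  (ok)
  17/43*1/8 + 18/43*3/16 + 8/43*5/16 = 8/43 = pi_S2  (ok)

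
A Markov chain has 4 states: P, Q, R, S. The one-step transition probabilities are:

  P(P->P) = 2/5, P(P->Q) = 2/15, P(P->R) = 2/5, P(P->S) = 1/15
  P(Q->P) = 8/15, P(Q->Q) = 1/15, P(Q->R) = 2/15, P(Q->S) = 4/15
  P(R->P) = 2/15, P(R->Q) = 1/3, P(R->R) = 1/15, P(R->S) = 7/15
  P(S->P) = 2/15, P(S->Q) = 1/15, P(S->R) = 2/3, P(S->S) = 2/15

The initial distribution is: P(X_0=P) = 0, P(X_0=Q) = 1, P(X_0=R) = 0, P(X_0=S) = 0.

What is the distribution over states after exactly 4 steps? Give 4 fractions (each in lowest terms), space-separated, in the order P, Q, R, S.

Answer: 14348/50625 7891/50625 16712/50625 11674/50625

Derivation:
Propagating the distribution step by step (d_{t+1} = d_t * P):
d_0 = (P=0, Q=1, R=0, S=0)
  d_1[P] = 0*2/5 + 1*8/15 + 0*2/15 + 0*2/15 = 8/15
  d_1[Q] = 0*2/15 + 1*1/15 + 0*1/3 + 0*1/15 = 1/15
  d_1[R] = 0*2/5 + 1*2/15 + 0*1/15 + 0*2/3 = 2/15
  d_1[S] = 0*1/15 + 1*4/15 + 0*7/15 + 0*2/15 = 4/15
d_1 = (P=8/15, Q=1/15, R=2/15, S=4/15)
  d_2[P] = 8/15*2/5 + 1/15*8/15 + 2/15*2/15 + 4/15*2/15 = 68/225
  d_2[Q] = 8/15*2/15 + 1/15*1/15 + 2/15*1/3 + 4/15*1/15 = 31/225
  d_2[R] = 8/15*2/5 + 1/15*2/15 + 2/15*1/15 + 4/15*2/3 = 92/225
  d_2[S] = 8/15*1/15 + 1/15*4/15 + 2/15*7/15 + 4/15*2/15 = 34/225
d_2 = (P=68/225, Q=31/225, R=92/225, S=34/225)
  d_3[P] = 68/225*2/5 + 31/225*8/15 + 92/225*2/15 + 34/225*2/15 = 908/3375
  d_3[Q] = 68/225*2/15 + 31/225*1/15 + 92/225*1/3 + 34/225*1/15 = 661/3375
  d_3[R] = 68/225*2/5 + 31/225*2/15 + 92/225*1/15 + 34/225*2/3 = 902/3375
  d_3[S] = 68/225*1/15 + 31/225*4/15 + 92/225*7/15 + 34/225*2/15 = 904/3375
d_3 = (P=908/3375, Q=661/3375, R=902/3375, S=904/3375)
  d_4[P] = 908/3375*2/5 + 661/3375*8/15 + 902/3375*2/15 + 904/3375*2/15 = 14348/50625
  d_4[Q] = 908/3375*2/15 + 661/3375*1/15 + 902/3375*1/3 + 904/3375*1/15 = 7891/50625
  d_4[R] = 908/3375*2/5 + 661/3375*2/15 + 902/3375*1/15 + 904/3375*2/3 = 16712/50625
  d_4[S] = 908/3375*1/15 + 661/3375*4/15 + 902/3375*7/15 + 904/3375*2/15 = 11674/50625
d_4 = (P=14348/50625, Q=7891/50625, R=16712/50625, S=11674/50625)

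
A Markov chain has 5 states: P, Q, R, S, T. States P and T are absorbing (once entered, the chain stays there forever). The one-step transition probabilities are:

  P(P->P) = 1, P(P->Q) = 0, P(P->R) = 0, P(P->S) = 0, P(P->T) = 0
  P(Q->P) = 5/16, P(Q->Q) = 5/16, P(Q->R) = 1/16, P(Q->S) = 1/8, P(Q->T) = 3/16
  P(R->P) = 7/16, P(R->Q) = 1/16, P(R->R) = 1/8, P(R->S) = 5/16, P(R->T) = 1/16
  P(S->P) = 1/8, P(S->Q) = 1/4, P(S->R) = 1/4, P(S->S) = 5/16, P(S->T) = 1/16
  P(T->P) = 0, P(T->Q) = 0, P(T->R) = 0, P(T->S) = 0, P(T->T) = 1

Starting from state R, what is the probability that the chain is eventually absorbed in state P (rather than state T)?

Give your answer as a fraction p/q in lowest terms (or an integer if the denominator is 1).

Answer: 1060/1323

Derivation:
Let a_i = P(absorbed in P | start in state i).
Boundary conditions: a_P = 1, a_T = 0.
For each transient state i, a_i = sum_j P(i->j) * a_j:
  a_Q = 5/16*a_P + 5/16*a_Q + 1/16*a_R + 1/8*a_S + 3/16*a_T
  a_R = 7/16*a_P + 1/16*a_Q + 1/8*a_R + 5/16*a_S + 1/16*a_T
  a_S = 1/8*a_P + 1/4*a_Q + 1/4*a_R + 5/16*a_S + 1/16*a_T

Substituting a_P = 1 and a_T = 0, rearrange to (I - Q) a = r where r[i] = P(i -> P):
  [11/16, -1/16, -1/8] . (a_Q, a_R, a_S) = 5/16
  [-1/16, 7/8, -5/16] . (a_Q, a_R, a_S) = 7/16
  [-1/4, -1/4, 11/16] . (a_Q, a_R, a_S) = 1/8

Solving yields:
  a_Q = 869/1323
  a_R = 1060/1323
  a_S = 314/441

Starting state is R, so the absorption probability is a_R = 1060/1323.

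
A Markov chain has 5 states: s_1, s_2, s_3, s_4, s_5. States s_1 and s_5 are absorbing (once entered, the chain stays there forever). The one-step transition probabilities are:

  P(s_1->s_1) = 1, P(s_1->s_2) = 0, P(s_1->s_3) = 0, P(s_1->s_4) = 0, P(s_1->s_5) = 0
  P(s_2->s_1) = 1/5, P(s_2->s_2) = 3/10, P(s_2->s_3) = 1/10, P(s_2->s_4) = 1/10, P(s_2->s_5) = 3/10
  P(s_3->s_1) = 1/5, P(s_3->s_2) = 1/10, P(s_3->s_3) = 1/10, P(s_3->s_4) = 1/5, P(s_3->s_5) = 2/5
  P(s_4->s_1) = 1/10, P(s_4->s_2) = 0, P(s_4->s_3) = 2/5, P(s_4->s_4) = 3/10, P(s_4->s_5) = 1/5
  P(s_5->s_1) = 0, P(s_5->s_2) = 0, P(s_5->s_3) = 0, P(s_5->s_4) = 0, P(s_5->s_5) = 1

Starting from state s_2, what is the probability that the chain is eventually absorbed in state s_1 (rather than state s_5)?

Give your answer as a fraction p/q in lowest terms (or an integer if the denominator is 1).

Let a_i = P(absorbed in s_1 | start in state i).
Boundary conditions: a_s_1 = 1, a_s_5 = 0.
For each transient state i, a_i = sum_j P(i->j) * a_j:
  a_s_2 = 1/5*a_s_1 + 3/10*a_s_2 + 1/10*a_s_3 + 1/10*a_s_4 + 3/10*a_s_5
  a_s_3 = 1/5*a_s_1 + 1/10*a_s_2 + 1/10*a_s_3 + 1/5*a_s_4 + 2/5*a_s_5
  a_s_4 = 1/10*a_s_1 + 0*a_s_2 + 2/5*a_s_3 + 3/10*a_s_4 + 1/5*a_s_5

Substituting a_s_1 = 1 and a_s_5 = 0, rearrange to (I - Q) a = r where r[i] = P(i -> s_1):
  [7/10, -1/10, -1/10] . (a_s_2, a_s_3, a_s_4) = 1/5
  [-1/10, 9/10, -1/5] . (a_s_2, a_s_3, a_s_4) = 1/5
  [0, -2/5, 7/10] . (a_s_2, a_s_3, a_s_4) = 1/10

Solving yields:
  a_s_2 = 13/34
  a_s_3 = 127/374
  a_s_4 = 63/187

Starting state is s_2, so the absorption probability is a_s_2 = 13/34.

Answer: 13/34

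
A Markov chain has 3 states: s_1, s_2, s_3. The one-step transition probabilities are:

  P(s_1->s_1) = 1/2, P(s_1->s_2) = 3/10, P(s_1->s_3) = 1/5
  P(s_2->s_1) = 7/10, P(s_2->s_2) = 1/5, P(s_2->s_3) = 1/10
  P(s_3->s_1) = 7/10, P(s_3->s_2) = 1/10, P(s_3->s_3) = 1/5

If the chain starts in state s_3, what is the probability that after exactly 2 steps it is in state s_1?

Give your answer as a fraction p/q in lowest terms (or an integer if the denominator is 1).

Computing P^2 by repeated multiplication:
P^1 =
  s_1: [1/2, 3/10, 1/5]
  s_2: [7/10, 1/5, 1/10]
  s_3: [7/10, 1/10, 1/5]
P^2 =
  s_1: [3/5, 23/100, 17/100]
  s_2: [14/25, 13/50, 9/50]
  s_3: [14/25, 1/4, 19/100]

(P^2)[s_3 -> s_1] = 14/25

Answer: 14/25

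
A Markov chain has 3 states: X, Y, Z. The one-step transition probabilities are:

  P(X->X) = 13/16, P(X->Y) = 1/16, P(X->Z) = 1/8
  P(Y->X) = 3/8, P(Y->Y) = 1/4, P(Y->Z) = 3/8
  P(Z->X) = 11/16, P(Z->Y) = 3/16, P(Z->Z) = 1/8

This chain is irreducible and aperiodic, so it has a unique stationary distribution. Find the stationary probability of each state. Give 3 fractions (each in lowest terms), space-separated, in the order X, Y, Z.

Answer: 3/4 1/10 3/20

Derivation:
The stationary distribution satisfies pi = pi * P, i.e.:
  pi_X = 13/16*pi_X + 3/8*pi_Y + 11/16*pi_Z
  pi_Y = 1/16*pi_X + 1/4*pi_Y + 3/16*pi_Z
  pi_Z = 1/8*pi_X + 3/8*pi_Y + 1/8*pi_Z
with normalization: pi_X + pi_Y + pi_Z = 1.

Using the first 2 balance equations plus normalization, the linear system A*pi = b is:
  [-3/16, 3/8, 11/16] . pi = 0
  [1/16, -3/4, 3/16] . pi = 0
  [1, 1, 1] . pi = 1

Solving yields:
  pi_X = 3/4
  pi_Y = 1/10
  pi_Z = 3/20

Verification (pi * P):
  3/4*13/16 + 1/10*3/8 + 3/20*11/16 = 3/4 = pi_X  (ok)
  3/4*1/16 + 1/10*1/4 + 3/20*3/16 = 1/10 = pi_Y  (ok)
  3/4*1/8 + 1/10*3/8 + 3/20*1/8 = 3/20 = pi_Z  (ok)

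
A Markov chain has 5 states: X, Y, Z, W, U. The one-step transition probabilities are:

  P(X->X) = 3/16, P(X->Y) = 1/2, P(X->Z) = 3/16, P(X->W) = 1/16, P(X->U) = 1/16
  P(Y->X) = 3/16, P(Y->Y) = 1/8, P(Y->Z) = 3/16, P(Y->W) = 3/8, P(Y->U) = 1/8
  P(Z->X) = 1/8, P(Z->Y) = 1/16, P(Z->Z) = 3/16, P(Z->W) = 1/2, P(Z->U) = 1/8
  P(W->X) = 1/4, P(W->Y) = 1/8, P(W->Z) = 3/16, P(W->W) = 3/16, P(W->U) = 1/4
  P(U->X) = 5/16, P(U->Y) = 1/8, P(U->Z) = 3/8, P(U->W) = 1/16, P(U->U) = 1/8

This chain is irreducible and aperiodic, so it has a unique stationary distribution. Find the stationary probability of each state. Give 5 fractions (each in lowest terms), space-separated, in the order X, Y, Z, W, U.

Answer: 5684/27413 5191/27413 5874/27413 6749/27413 3915/27413

Derivation:
The stationary distribution satisfies pi = pi * P, i.e.:
  pi_X = 3/16*pi_X + 3/16*pi_Y + 1/8*pi_Z + 1/4*pi_W + 5/16*pi_U
  pi_Y = 1/2*pi_X + 1/8*pi_Y + 1/16*pi_Z + 1/8*pi_W + 1/8*pi_U
  pi_Z = 3/16*pi_X + 3/16*pi_Y + 3/16*pi_Z + 3/16*pi_W + 3/8*pi_U
  pi_W = 1/16*pi_X + 3/8*pi_Y + 1/2*pi_Z + 3/16*pi_W + 1/16*pi_U
  pi_U = 1/16*pi_X + 1/8*pi_Y + 1/8*pi_Z + 1/4*pi_W + 1/8*pi_U
with normalization: pi_X + pi_Y + pi_Z + pi_W + pi_U = 1.

Using the first 4 balance equations plus normalization, the linear system A*pi = b is:
  [-13/16, 3/16, 1/8, 1/4, 5/16] . pi = 0
  [1/2, -7/8, 1/16, 1/8, 1/8] . pi = 0
  [3/16, 3/16, -13/16, 3/16, 3/8] . pi = 0
  [1/16, 3/8, 1/2, -13/16, 1/16] . pi = 0
  [1, 1, 1, 1, 1] . pi = 1

Solving yields:
  pi_X = 5684/27413
  pi_Y = 5191/27413
  pi_Z = 5874/27413
  pi_W = 6749/27413
  pi_U = 3915/27413

Verification (pi * P):
  5684/27413*3/16 + 5191/27413*3/16 + 5874/27413*1/8 + 6749/27413*1/4 + 3915/27413*5/16 = 5684/27413 = pi_X  (ok)
  5684/27413*1/2 + 5191/27413*1/8 + 5874/27413*1/16 + 6749/27413*1/8 + 3915/27413*1/8 = 5191/27413 = pi_Y  (ok)
  5684/27413*3/16 + 5191/27413*3/16 + 5874/27413*3/16 + 6749/27413*3/16 + 3915/27413*3/8 = 5874/27413 = pi_Z  (ok)
  5684/27413*1/16 + 5191/27413*3/8 + 5874/27413*1/2 + 6749/27413*3/16 + 3915/27413*1/16 = 6749/27413 = pi_W  (ok)
  5684/27413*1/16 + 5191/27413*1/8 + 5874/27413*1/8 + 6749/27413*1/4 + 3915/27413*1/8 = 3915/27413 = pi_U  (ok)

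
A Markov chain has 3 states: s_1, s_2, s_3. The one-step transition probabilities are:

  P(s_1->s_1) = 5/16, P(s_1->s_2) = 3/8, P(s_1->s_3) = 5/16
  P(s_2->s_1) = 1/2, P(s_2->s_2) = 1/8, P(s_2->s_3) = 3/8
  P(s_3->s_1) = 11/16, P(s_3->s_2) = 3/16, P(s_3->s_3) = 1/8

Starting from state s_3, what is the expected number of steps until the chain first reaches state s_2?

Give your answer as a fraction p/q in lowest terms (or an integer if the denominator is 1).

Answer: 32/9

Derivation:
Let h_i = expected steps to first reach s_2 from state i.
Boundary: h_s_2 = 0.
First-step equations for the other states:
  h_s_1 = 1 + 5/16*h_s_1 + 3/8*h_s_2 + 5/16*h_s_3
  h_s_3 = 1 + 11/16*h_s_1 + 3/16*h_s_2 + 1/8*h_s_3

Substituting h_s_2 = 0 and rearranging gives the linear system (I - Q) h = 1:
  [11/16, -5/16] . (h_s_1, h_s_3) = 1
  [-11/16, 7/8] . (h_s_1, h_s_3) = 1

Solving yields:
  h_s_1 = 304/99
  h_s_3 = 32/9

Starting state is s_3, so the expected hitting time is h_s_3 = 32/9.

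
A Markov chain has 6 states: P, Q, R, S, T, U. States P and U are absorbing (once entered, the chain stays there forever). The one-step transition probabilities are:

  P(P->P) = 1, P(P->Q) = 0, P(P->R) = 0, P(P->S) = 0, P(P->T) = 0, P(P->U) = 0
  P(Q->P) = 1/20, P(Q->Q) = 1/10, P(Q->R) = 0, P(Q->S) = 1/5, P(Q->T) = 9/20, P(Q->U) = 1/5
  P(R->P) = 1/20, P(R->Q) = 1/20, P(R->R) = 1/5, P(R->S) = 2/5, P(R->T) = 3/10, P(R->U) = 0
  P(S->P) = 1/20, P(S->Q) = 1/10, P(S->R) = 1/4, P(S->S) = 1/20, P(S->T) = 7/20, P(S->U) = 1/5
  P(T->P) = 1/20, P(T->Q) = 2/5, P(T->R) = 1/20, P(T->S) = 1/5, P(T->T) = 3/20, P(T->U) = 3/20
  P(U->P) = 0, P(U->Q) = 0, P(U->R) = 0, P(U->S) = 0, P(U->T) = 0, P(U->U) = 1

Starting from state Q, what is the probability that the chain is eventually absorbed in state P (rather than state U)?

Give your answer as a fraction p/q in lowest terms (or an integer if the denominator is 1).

Let a_i = P(absorbed in P | start in state i).
Boundary conditions: a_P = 1, a_U = 0.
For each transient state i, a_i = sum_j P(i->j) * a_j:
  a_Q = 1/20*a_P + 1/10*a_Q + 0*a_R + 1/5*a_S + 9/20*a_T + 1/5*a_U
  a_R = 1/20*a_P + 1/20*a_Q + 1/5*a_R + 2/5*a_S + 3/10*a_T + 0*a_U
  a_S = 1/20*a_P + 1/10*a_Q + 1/4*a_R + 1/20*a_S + 7/20*a_T + 1/5*a_U
  a_T = 1/20*a_P + 2/5*a_Q + 1/20*a_R + 1/5*a_S + 3/20*a_T + 3/20*a_U

Substituting a_P = 1 and a_U = 0, rearrange to (I - Q) a = r where r[i] = P(i -> P):
  [9/10, 0, -1/5, -9/20] . (a_Q, a_R, a_S, a_T) = 1/20
  [-1/20, 4/5, -2/5, -3/10] . (a_Q, a_R, a_S, a_T) = 1/20
  [-1/10, -1/4, 19/20, -7/20] . (a_Q, a_R, a_S, a_T) = 1/20
  [-2/5, -1/20, -1/5, 17/20] . (a_Q, a_R, a_S, a_T) = 1/20

Solving yields:
  a_Q = 1825/7961
  a_R = 2288/7961
  a_S = 1918/7961
  a_T = 1913/7961

Starting state is Q, so the absorption probability is a_Q = 1825/7961.

Answer: 1825/7961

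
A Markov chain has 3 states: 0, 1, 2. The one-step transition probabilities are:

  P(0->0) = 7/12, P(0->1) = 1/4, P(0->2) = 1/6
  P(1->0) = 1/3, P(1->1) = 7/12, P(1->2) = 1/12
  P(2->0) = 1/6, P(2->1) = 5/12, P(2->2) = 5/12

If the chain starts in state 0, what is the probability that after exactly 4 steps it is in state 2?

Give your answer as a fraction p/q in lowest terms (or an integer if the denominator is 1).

Computing P^4 by repeated multiplication:
P^1 =
  0: [7/12, 1/4, 1/6]
  1: [1/3, 7/12, 1/12]
  2: [1/6, 5/12, 5/12]
P^2 =
  0: [65/144, 13/36, 3/16]
  1: [29/72, 11/24, 5/36]
  2: [11/36, 11/24, 17/72]
P^3 =
  0: [239/576, 347/864, 317/1728]
  1: [355/864, 23/54, 47/288]
  2: [10/27, 191/432, 3/16]
P^4 =
  0: [8429/20736, 4297/10368, 3713/20736]
  1: [157/384, 2173/5184, 1783/10368]
  2: [341/864, 1111/2592, 229/1296]

(P^4)[0 -> 2] = 3713/20736

Answer: 3713/20736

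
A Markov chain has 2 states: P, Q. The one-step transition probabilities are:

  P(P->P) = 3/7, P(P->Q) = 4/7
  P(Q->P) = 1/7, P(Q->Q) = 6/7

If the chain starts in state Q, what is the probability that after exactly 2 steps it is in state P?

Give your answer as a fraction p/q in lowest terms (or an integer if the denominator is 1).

Answer: 9/49

Derivation:
Computing P^2 by repeated multiplication:
P^1 =
  P: [3/7, 4/7]
  Q: [1/7, 6/7]
P^2 =
  P: [13/49, 36/49]
  Q: [9/49, 40/49]

(P^2)[Q -> P] = 9/49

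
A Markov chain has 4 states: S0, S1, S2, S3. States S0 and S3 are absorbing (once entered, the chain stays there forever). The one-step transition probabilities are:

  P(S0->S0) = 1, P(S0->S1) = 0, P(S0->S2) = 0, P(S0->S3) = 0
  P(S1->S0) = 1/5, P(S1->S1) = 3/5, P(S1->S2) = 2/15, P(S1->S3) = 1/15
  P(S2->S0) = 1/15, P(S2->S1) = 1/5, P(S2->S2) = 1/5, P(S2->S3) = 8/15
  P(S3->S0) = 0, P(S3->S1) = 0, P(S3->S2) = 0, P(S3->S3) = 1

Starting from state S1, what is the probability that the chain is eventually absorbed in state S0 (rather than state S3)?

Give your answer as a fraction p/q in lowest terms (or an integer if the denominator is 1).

Answer: 19/33

Derivation:
Let a_i = P(absorbed in S0 | start in state i).
Boundary conditions: a_S0 = 1, a_S3 = 0.
For each transient state i, a_i = sum_j P(i->j) * a_j:
  a_S1 = 1/5*a_S0 + 3/5*a_S1 + 2/15*a_S2 + 1/15*a_S3
  a_S2 = 1/15*a_S0 + 1/5*a_S1 + 1/5*a_S2 + 8/15*a_S3

Substituting a_S0 = 1 and a_S3 = 0, rearrange to (I - Q) a = r where r[i] = P(i -> S0):
  [2/5, -2/15] . (a_S1, a_S2) = 1/5
  [-1/5, 4/5] . (a_S1, a_S2) = 1/15

Solving yields:
  a_S1 = 19/33
  a_S2 = 5/22

Starting state is S1, so the absorption probability is a_S1 = 19/33.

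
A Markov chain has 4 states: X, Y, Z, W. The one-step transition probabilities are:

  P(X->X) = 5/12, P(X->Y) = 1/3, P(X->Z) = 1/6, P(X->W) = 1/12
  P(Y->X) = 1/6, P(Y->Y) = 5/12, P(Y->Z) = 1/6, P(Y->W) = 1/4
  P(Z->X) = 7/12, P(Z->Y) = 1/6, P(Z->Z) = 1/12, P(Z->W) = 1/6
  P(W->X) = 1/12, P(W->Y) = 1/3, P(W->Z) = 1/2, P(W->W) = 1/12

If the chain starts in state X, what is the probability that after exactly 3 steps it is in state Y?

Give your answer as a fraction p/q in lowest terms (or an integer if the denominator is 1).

Computing P^3 by repeated multiplication:
P^1 =
  X: [5/12, 1/3, 1/6, 1/12]
  Y: [1/6, 5/12, 1/6, 1/4]
  Z: [7/12, 1/6, 1/12, 1/6]
  W: [1/12, 1/3, 1/2, 1/12]
P^2 =
  X: [1/3, 1/3, 13/72, 11/72]
  Y: [37/144, 49/144, 17/72, 1/6]
  Z: [1/3, 1/3, 31/144, 17/144]
  W: [7/18, 5/18, 11/72, 13/72]
P^3 =
  X: [5/16, 143/432, 175/864, 133/864]
  Y: [545/1728, 557/1728, 175/864, 23/144]
  Z: [95/288, 281/864, 325/1728, 271/1728]
  W: [5/16, 143/432, 185/864, 41/288]

(P^3)[X -> Y] = 143/432

Answer: 143/432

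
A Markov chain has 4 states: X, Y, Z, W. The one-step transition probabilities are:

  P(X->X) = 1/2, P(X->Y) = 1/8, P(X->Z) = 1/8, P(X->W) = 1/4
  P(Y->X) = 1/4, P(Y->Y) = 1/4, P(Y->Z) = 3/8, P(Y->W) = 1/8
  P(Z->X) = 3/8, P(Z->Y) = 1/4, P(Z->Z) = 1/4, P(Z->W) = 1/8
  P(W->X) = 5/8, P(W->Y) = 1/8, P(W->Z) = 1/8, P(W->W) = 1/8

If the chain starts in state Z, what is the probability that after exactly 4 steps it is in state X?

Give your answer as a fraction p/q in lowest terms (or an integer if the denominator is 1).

Computing P^4 by repeated multiplication:
P^1 =
  X: [1/2, 1/8, 1/8, 1/4]
  Y: [1/4, 1/4, 3/8, 1/8]
  Z: [3/8, 1/4, 1/4, 1/8]
  W: [5/8, 1/8, 1/8, 1/8]
P^2 =
  X: [31/64, 5/32, 11/64, 3/16]
  Y: [13/32, 13/64, 15/64, 5/32]
  Z: [27/64, 3/16, 7/32, 11/64]
  W: [15/32, 5/32, 11/64, 13/64]
P^3 =
  X: [237/512, 85/512, 95/512, 95/512]
  Y: [225/512, 23/128, 105/512, 45/256]
  Z: [229/512, 45/256, 51/256, 91/512]
  W: [119/256, 85/512, 95/512, 47/256]
P^4 =
  X: [939/2048, 173/1024, 777/4096, 749/4096]
  Y: [1849/4096, 709/4096, 801/4096, 737/4096]
  Z: [1857/4096, 11/64, 397/2048, 741/4096]
  W: [1877/4096, 173/1024, 777/4096, 375/2048]

(P^4)[Z -> X] = 1857/4096

Answer: 1857/4096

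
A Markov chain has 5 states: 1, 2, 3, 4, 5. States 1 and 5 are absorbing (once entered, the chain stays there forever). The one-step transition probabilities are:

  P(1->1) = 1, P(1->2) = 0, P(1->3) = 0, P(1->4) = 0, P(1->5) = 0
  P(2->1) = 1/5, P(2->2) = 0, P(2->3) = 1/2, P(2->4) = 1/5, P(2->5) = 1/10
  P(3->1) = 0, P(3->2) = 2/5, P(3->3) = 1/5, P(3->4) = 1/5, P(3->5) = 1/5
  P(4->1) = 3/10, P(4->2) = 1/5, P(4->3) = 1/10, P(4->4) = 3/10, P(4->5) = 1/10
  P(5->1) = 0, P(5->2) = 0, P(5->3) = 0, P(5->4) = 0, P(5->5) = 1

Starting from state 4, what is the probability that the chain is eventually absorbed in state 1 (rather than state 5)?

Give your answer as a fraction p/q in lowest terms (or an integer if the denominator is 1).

Answer: 11/17

Derivation:
Let a_i = P(absorbed in 1 | start in state i).
Boundary conditions: a_1 = 1, a_5 = 0.
For each transient state i, a_i = sum_j P(i->j) * a_j:
  a_2 = 1/5*a_1 + 0*a_2 + 1/2*a_3 + 1/5*a_4 + 1/10*a_5
  a_3 = 0*a_1 + 2/5*a_2 + 1/5*a_3 + 1/5*a_4 + 1/5*a_5
  a_4 = 3/10*a_1 + 1/5*a_2 + 1/10*a_3 + 3/10*a_4 + 1/10*a_5

Substituting a_1 = 1 and a_5 = 0, rearrange to (I - Q) a = r where r[i] = P(i -> 1):
  [1, -1/2, -1/5] . (a_2, a_3, a_4) = 1/5
  [-2/5, 4/5, -1/5] . (a_2, a_3, a_4) = 0
  [-1/5, -1/10, 7/10] . (a_2, a_3, a_4) = 3/10

Solving yields:
  a_2 = 93/170
  a_3 = 37/85
  a_4 = 11/17

Starting state is 4, so the absorption probability is a_4 = 11/17.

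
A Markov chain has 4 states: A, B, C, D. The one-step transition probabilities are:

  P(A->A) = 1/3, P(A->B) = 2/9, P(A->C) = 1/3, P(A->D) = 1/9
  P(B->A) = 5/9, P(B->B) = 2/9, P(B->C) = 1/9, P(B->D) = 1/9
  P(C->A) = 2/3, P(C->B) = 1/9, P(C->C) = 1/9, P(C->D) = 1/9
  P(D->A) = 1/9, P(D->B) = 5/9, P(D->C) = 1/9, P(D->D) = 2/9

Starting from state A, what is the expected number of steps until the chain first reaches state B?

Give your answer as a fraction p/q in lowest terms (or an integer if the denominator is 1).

Let h_i = expected steps to first reach B from state i.
Boundary: h_B = 0.
First-step equations for the other states:
  h_A = 1 + 1/3*h_A + 2/9*h_B + 1/3*h_C + 1/9*h_D
  h_C = 1 + 2/3*h_A + 1/9*h_B + 1/9*h_C + 1/9*h_D
  h_D = 1 + 1/9*h_A + 5/9*h_B + 1/9*h_C + 2/9*h_D

Substituting h_B = 0 and rearranging gives the linear system (I - Q) h = 1:
  [2/3, -1/3, -1/9] . (h_A, h_C, h_D) = 1
  [-2/3, 8/9, -1/9] . (h_A, h_C, h_D) = 1
  [-1/9, -1/9, 7/9] . (h_A, h_C, h_D) = 1

Solving yields:
  h_A = 72/17
  h_C = 864/187
  h_D = 477/187

Starting state is A, so the expected hitting time is h_A = 72/17.

Answer: 72/17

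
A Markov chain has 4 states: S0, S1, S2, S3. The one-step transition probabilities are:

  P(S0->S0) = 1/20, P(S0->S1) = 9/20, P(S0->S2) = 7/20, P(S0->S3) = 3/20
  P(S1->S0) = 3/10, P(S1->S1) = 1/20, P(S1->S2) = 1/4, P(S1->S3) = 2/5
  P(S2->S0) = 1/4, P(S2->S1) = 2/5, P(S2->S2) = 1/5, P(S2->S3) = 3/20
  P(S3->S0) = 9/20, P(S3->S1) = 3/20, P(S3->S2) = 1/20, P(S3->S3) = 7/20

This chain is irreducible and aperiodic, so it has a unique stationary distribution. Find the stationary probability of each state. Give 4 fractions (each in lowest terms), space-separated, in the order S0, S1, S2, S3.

Answer: 1441/5466 701/2733 580/2733 1463/5466

Derivation:
The stationary distribution satisfies pi = pi * P, i.e.:
  pi_S0 = 1/20*pi_S0 + 3/10*pi_S1 + 1/4*pi_S2 + 9/20*pi_S3
  pi_S1 = 9/20*pi_S0 + 1/20*pi_S1 + 2/5*pi_S2 + 3/20*pi_S3
  pi_S2 = 7/20*pi_S0 + 1/4*pi_S1 + 1/5*pi_S2 + 1/20*pi_S3
  pi_S3 = 3/20*pi_S0 + 2/5*pi_S1 + 3/20*pi_S2 + 7/20*pi_S3
with normalization: pi_S0 + pi_S1 + pi_S2 + pi_S3 = 1.

Using the first 3 balance equations plus normalization, the linear system A*pi = b is:
  [-19/20, 3/10, 1/4, 9/20] . pi = 0
  [9/20, -19/20, 2/5, 3/20] . pi = 0
  [7/20, 1/4, -4/5, 1/20] . pi = 0
  [1, 1, 1, 1] . pi = 1

Solving yields:
  pi_S0 = 1441/5466
  pi_S1 = 701/2733
  pi_S2 = 580/2733
  pi_S3 = 1463/5466

Verification (pi * P):
  1441/5466*1/20 + 701/2733*3/10 + 580/2733*1/4 + 1463/5466*9/20 = 1441/5466 = pi_S0  (ok)
  1441/5466*9/20 + 701/2733*1/20 + 580/2733*2/5 + 1463/5466*3/20 = 701/2733 = pi_S1  (ok)
  1441/5466*7/20 + 701/2733*1/4 + 580/2733*1/5 + 1463/5466*1/20 = 580/2733 = pi_S2  (ok)
  1441/5466*3/20 + 701/2733*2/5 + 580/2733*3/20 + 1463/5466*7/20 = 1463/5466 = pi_S3  (ok)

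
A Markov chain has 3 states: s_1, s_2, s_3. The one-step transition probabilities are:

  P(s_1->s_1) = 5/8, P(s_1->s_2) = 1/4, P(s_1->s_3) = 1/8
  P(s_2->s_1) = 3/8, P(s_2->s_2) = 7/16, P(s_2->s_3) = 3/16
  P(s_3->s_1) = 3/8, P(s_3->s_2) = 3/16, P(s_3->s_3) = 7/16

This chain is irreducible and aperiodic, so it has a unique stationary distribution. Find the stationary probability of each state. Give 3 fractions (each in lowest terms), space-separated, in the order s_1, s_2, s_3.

The stationary distribution satisfies pi = pi * P, i.e.:
  pi_s_1 = 5/8*pi_s_1 + 3/8*pi_s_2 + 3/8*pi_s_3
  pi_s_2 = 1/4*pi_s_1 + 7/16*pi_s_2 + 3/16*pi_s_3
  pi_s_3 = 1/8*pi_s_1 + 3/16*pi_s_2 + 7/16*pi_s_3
with normalization: pi_s_1 + pi_s_2 + pi_s_3 = 1.

Using the first 2 balance equations plus normalization, the linear system A*pi = b is:
  [-3/8, 3/8, 3/8] . pi = 0
  [1/4, -9/16, 3/16] . pi = 0
  [1, 1, 1] . pi = 1

Solving yields:
  pi_s_1 = 1/2
  pi_s_2 = 7/24
  pi_s_3 = 5/24

Verification (pi * P):
  1/2*5/8 + 7/24*3/8 + 5/24*3/8 = 1/2 = pi_s_1  (ok)
  1/2*1/4 + 7/24*7/16 + 5/24*3/16 = 7/24 = pi_s_2  (ok)
  1/2*1/8 + 7/24*3/16 + 5/24*7/16 = 5/24 = pi_s_3  (ok)

Answer: 1/2 7/24 5/24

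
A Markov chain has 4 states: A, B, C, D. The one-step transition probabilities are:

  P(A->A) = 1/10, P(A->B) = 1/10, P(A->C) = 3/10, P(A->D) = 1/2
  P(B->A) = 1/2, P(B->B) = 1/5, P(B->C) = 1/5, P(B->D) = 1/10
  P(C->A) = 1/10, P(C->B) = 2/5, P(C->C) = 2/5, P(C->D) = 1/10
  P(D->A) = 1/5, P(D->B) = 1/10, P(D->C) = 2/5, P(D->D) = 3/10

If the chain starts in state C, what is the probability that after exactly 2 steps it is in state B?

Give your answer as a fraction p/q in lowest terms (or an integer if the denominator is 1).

Answer: 13/50

Derivation:
Computing P^2 by repeated multiplication:
P^1 =
  A: [1/10, 1/10, 3/10, 1/2]
  B: [1/2, 1/5, 1/5, 1/10]
  C: [1/10, 2/5, 2/5, 1/10]
  D: [1/5, 1/10, 2/5, 3/10]
P^2 =
  A: [19/100, 1/5, 37/100, 6/25]
  B: [19/100, 9/50, 31/100, 8/25]
  C: [27/100, 13/50, 31/100, 4/25]
  D: [17/100, 23/100, 9/25, 6/25]

(P^2)[C -> B] = 13/50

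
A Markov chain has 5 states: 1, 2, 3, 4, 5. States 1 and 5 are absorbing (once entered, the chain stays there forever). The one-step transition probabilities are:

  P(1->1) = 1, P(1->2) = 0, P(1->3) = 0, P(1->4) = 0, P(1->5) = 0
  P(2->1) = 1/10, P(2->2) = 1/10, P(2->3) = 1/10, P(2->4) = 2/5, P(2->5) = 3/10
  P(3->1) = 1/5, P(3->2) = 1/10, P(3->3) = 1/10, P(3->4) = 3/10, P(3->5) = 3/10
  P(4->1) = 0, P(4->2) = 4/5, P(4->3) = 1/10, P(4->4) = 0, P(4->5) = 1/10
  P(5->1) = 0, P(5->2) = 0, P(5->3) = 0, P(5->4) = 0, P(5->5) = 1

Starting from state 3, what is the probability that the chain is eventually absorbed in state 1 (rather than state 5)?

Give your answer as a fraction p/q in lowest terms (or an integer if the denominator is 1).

Answer: 150/457

Derivation:
Let a_i = P(absorbed in 1 | start in state i).
Boundary conditions: a_1 = 1, a_5 = 0.
For each transient state i, a_i = sum_j P(i->j) * a_j:
  a_2 = 1/10*a_1 + 1/10*a_2 + 1/10*a_3 + 2/5*a_4 + 3/10*a_5
  a_3 = 1/5*a_1 + 1/10*a_2 + 1/10*a_3 + 3/10*a_4 + 3/10*a_5
  a_4 = 0*a_1 + 4/5*a_2 + 1/10*a_3 + 0*a_4 + 1/10*a_5

Substituting a_1 = 1 and a_5 = 0, rearrange to (I - Q) a = r where r[i] = P(i -> 1):
  [9/10, -1/10, -2/5] . (a_2, a_3, a_4) = 1/10
  [-1/10, 9/10, -3/10] . (a_2, a_3, a_4) = 1/5
  [-4/5, -1/10, 1] . (a_2, a_3, a_4) = 0

Solving yields:
  a_2 = 115/457
  a_3 = 150/457
  a_4 = 107/457

Starting state is 3, so the absorption probability is a_3 = 150/457.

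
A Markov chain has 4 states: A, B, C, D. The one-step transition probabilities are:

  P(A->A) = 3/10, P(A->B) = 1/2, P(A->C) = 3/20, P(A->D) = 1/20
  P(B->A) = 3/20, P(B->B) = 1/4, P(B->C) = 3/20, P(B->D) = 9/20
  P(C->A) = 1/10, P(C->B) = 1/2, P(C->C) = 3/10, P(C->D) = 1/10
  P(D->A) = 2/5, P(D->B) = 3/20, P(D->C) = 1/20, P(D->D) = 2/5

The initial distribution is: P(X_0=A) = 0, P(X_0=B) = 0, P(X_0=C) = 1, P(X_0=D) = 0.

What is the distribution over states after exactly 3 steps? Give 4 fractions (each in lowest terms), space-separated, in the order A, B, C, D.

Answer: 121/500 31/100 591/4000 1201/4000

Derivation:
Propagating the distribution step by step (d_{t+1} = d_t * P):
d_0 = (A=0, B=0, C=1, D=0)
  d_1[A] = 0*3/10 + 0*3/20 + 1*1/10 + 0*2/5 = 1/10
  d_1[B] = 0*1/2 + 0*1/4 + 1*1/2 + 0*3/20 = 1/2
  d_1[C] = 0*3/20 + 0*3/20 + 1*3/10 + 0*1/20 = 3/10
  d_1[D] = 0*1/20 + 0*9/20 + 1*1/10 + 0*2/5 = 1/10
d_1 = (A=1/10, B=1/2, C=3/10, D=1/10)
  d_2[A] = 1/10*3/10 + 1/2*3/20 + 3/10*1/10 + 1/10*2/5 = 7/40
  d_2[B] = 1/10*1/2 + 1/2*1/4 + 3/10*1/2 + 1/10*3/20 = 17/50
  d_2[C] = 1/10*3/20 + 1/2*3/20 + 3/10*3/10 + 1/10*1/20 = 37/200
  d_2[D] = 1/10*1/20 + 1/2*9/20 + 3/10*1/10 + 1/10*2/5 = 3/10
d_2 = (A=7/40, B=17/50, C=37/200, D=3/10)
  d_3[A] = 7/40*3/10 + 17/50*3/20 + 37/200*1/10 + 3/10*2/5 = 121/500
  d_3[B] = 7/40*1/2 + 17/50*1/4 + 37/200*1/2 + 3/10*3/20 = 31/100
  d_3[C] = 7/40*3/20 + 17/50*3/20 + 37/200*3/10 + 3/10*1/20 = 591/4000
  d_3[D] = 7/40*1/20 + 17/50*9/20 + 37/200*1/10 + 3/10*2/5 = 1201/4000
d_3 = (A=121/500, B=31/100, C=591/4000, D=1201/4000)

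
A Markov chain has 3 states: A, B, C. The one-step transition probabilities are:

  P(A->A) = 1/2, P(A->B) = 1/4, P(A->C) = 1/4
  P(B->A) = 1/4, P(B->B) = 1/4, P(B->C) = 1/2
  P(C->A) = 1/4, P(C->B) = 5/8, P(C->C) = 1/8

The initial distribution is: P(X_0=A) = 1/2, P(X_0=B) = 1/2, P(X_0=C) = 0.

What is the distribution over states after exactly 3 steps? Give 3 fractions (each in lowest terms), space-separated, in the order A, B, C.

Answer: 43/128 179/512 161/512

Derivation:
Propagating the distribution step by step (d_{t+1} = d_t * P):
d_0 = (A=1/2, B=1/2, C=0)
  d_1[A] = 1/2*1/2 + 1/2*1/4 + 0*1/4 = 3/8
  d_1[B] = 1/2*1/4 + 1/2*1/4 + 0*5/8 = 1/4
  d_1[C] = 1/2*1/4 + 1/2*1/2 + 0*1/8 = 3/8
d_1 = (A=3/8, B=1/4, C=3/8)
  d_2[A] = 3/8*1/2 + 1/4*1/4 + 3/8*1/4 = 11/32
  d_2[B] = 3/8*1/4 + 1/4*1/4 + 3/8*5/8 = 25/64
  d_2[C] = 3/8*1/4 + 1/4*1/2 + 3/8*1/8 = 17/64
d_2 = (A=11/32, B=25/64, C=17/64)
  d_3[A] = 11/32*1/2 + 25/64*1/4 + 17/64*1/4 = 43/128
  d_3[B] = 11/32*1/4 + 25/64*1/4 + 17/64*5/8 = 179/512
  d_3[C] = 11/32*1/4 + 25/64*1/2 + 17/64*1/8 = 161/512
d_3 = (A=43/128, B=179/512, C=161/512)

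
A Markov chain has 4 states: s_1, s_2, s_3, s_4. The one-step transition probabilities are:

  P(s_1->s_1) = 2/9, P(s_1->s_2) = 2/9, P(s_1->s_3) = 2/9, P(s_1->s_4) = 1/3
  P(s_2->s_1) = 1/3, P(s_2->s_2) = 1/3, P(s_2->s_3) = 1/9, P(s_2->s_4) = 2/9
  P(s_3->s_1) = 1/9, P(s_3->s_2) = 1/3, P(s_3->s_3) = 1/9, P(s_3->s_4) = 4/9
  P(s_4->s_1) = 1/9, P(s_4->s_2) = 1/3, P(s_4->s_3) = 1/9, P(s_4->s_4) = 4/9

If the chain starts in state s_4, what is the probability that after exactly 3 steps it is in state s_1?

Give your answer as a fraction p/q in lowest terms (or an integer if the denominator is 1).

Computing P^3 by repeated multiplication:
P^1 =
  s_1: [2/9, 2/9, 2/9, 1/3]
  s_2: [1/3, 1/3, 1/9, 2/9]
  s_3: [1/9, 1/3, 1/9, 4/9]
  s_4: [1/9, 1/3, 1/9, 4/9]
P^2 =
  s_1: [5/27, 25/81, 11/81, 10/27]
  s_2: [2/9, 8/27, 4/27, 1/3]
  s_3: [16/81, 26/81, 10/81, 29/81]
  s_4: [16/81, 26/81, 10/81, 29/81]
P^3 =
  s_1: [146/729, 76/243, 32/243, 259/729]
  s_2: [49/243, 25/81, 11/81, 86/243]
  s_3: [149/729, 227/729, 97/729, 256/729]
  s_4: [149/729, 227/729, 97/729, 256/729]

(P^3)[s_4 -> s_1] = 149/729

Answer: 149/729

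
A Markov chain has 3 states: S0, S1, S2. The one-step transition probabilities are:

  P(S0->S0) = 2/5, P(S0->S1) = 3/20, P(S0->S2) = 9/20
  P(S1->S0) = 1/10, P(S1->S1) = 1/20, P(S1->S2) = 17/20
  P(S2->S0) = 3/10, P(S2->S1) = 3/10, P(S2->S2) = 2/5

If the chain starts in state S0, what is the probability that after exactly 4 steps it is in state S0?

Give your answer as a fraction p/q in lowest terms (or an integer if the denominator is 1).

Answer: 11539/40000

Derivation:
Computing P^4 by repeated multiplication:
P^1 =
  S0: [2/5, 3/20, 9/20]
  S1: [1/10, 1/20, 17/20]
  S2: [3/10, 3/10, 2/5]
P^2 =
  S0: [31/100, 81/400, 39/80]
  S1: [3/10, 109/400, 171/400]
  S2: [27/100, 9/50, 11/20]
P^3 =
  S0: [581/2000, 1623/8000, 4053/8000]
  S1: [551/2000, 299/1600, 4301/8000]
  S2: [291/1000, 429/2000, 989/2000]
P^4 =
  S0: [11539/40000, 32913/160000, 80931/160000]
  S1: [11607/40000, 33913/160000, 79659/160000]
  S2: [1431/5000, 8109/40000, 20443/40000]

(P^4)[S0 -> S0] = 11539/40000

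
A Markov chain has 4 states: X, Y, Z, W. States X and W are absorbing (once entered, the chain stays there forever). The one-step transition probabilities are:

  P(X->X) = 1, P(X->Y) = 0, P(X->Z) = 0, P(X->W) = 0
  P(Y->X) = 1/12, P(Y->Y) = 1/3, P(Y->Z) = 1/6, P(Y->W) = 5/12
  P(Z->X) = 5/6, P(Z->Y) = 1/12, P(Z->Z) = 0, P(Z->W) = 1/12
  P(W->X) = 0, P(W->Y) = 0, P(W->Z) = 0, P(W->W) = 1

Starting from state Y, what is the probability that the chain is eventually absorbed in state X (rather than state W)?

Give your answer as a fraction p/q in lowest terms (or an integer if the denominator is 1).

Answer: 16/47

Derivation:
Let a_i = P(absorbed in X | start in state i).
Boundary conditions: a_X = 1, a_W = 0.
For each transient state i, a_i = sum_j P(i->j) * a_j:
  a_Y = 1/12*a_X + 1/3*a_Y + 1/6*a_Z + 5/12*a_W
  a_Z = 5/6*a_X + 1/12*a_Y + 0*a_Z + 1/12*a_W

Substituting a_X = 1 and a_W = 0, rearrange to (I - Q) a = r where r[i] = P(i -> X):
  [2/3, -1/6] . (a_Y, a_Z) = 1/12
  [-1/12, 1] . (a_Y, a_Z) = 5/6

Solving yields:
  a_Y = 16/47
  a_Z = 81/94

Starting state is Y, so the absorption probability is a_Y = 16/47.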